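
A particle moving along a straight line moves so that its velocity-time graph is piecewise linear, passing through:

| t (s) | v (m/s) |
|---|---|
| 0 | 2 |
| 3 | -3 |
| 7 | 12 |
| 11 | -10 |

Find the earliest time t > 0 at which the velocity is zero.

t = 1.2 s

v changes sign on 0–3 s (from 2 to -3); the graph is linear there, so v = 0 at t = 0 + (-2)·(3 − 0)/(-3 − 2) = 1.2 s.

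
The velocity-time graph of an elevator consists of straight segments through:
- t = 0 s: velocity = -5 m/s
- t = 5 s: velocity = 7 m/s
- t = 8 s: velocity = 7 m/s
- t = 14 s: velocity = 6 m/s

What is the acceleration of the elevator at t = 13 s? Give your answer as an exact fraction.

-1/6 m/s²

Acceleration is the slope of the v-t graph on 8–14 s: (6 − 7)/(14 − 8) = -1/6 m/s².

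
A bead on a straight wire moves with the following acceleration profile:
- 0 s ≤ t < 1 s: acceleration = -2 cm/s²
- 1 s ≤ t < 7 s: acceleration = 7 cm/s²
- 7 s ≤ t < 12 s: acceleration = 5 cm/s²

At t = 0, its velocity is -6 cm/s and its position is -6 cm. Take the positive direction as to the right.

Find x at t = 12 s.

On each constant-a segment, Δv = aΔt and Δx = v₀Δt + ½aΔt²; chain segment to segment.
0–1 s: v starts -6 cm/s; Δx = -6·1 + ½·-2·1² = -7 cm; v ends -8 cm/s.
1–7 s: v starts -8 cm/s; Δx = -8·6 + ½·7·6² = 78 cm; v ends 34 cm/s.
7–12 s: v starts 34 cm/s; Δx = 34·5 + ½·5·5² = 232.5 cm; v ends 59 cm/s.
x(12) = -6 + Σ Δx = 297.5 cm.

297.5 cm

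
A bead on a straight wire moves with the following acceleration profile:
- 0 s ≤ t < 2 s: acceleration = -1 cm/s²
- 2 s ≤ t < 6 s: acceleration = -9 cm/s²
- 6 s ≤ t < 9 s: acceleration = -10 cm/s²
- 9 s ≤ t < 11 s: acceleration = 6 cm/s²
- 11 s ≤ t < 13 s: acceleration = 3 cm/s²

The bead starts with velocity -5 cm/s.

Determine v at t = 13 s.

-55 cm/s

Δv equals the area under the a-t graph; then v = v₀ + Δv.
0–2 s: -1 × 2 = -2 cm/s
2–6 s: -9 × 4 = -36 cm/s
6–9 s: -10 × 3 = -30 cm/s
9–11 s: 6 × 2 = 12 cm/s
11–13 s: 3 × 2 = 6 cm/s
Δv = -50 cm/s, so v(13) = -5 + (-50) = -55 cm/s.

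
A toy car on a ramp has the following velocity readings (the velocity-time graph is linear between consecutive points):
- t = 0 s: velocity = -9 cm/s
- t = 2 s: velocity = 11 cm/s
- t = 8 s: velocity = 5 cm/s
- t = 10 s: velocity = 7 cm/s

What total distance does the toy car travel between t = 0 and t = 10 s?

70.1 cm

Distance (not displacement) is the total path length: add the absolute areas under v-t.
0–2 s: v = 0 at t = 0.9 s; triangle areas 4.05 + 6.05 = 10.1 cm
2–8 s: |½(11 + 5)(6)| = 48 cm
8–10 s: |½(5 + 7)(2)| = 12 cm
Total distance = 70.1 cm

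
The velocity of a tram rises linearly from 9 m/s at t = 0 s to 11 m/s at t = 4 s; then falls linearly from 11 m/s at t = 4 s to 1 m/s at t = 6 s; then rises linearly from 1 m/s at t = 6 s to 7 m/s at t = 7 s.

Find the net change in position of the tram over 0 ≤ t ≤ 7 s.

56 m

Displacement is the signed area under the v-t curve.
0–4 s: ½(9 + 11)(4) = 40 m
4–6 s: ½(11 + 1)(2) = 12 m
6–7 s: ½(1 + 7)(1) = 4 m
Net displacement = 56 m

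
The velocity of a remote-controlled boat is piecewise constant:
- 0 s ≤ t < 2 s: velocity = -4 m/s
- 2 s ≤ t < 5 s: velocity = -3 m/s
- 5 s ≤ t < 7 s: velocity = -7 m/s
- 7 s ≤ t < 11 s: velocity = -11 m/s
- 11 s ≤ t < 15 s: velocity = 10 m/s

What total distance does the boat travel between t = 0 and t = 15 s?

Distance (not displacement) is the total path length: add the absolute areas under v-t.
0–2 s: |-4| × 2 = 8 m
2–5 s: |-3| × 3 = 9 m
5–7 s: |-7| × 2 = 14 m
7–11 s: |-11| × 4 = 44 m
11–15 s: |10| × 4 = 40 m
Total distance = 115 m

115 m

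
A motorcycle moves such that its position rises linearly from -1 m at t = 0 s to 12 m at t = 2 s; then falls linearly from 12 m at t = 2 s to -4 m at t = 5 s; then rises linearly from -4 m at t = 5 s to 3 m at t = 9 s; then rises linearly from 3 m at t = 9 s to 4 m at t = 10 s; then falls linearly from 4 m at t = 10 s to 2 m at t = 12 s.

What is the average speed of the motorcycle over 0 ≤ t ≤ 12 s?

Average speed = (total path length)/(elapsed time); on a piecewise-linear x-t graph the path length is Σ|Δx|.
0–2 s: |Δx| = |12 − -1| = 13 m
2–5 s: |Δx| = |-4 − 12| = 16 m
5–9 s: |Δx| = |3 − -4| = 7 m
9–10 s: |Δx| = |4 − 3| = 1 m
10–12 s: |Δx| = |2 − 4| = 2 m
Total path = 39 m; average speed = 39/12 = 3.25 m/s.

3.25 m/s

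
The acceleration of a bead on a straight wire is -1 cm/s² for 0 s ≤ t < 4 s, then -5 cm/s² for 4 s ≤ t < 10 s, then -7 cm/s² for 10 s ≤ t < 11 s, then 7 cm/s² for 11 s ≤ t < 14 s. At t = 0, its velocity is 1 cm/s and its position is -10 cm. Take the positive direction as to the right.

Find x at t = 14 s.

-247 cm

On each constant-a segment, Δv = aΔt and Δx = v₀Δt + ½aΔt²; chain segment to segment.
0–4 s: v starts 1 cm/s; Δx = 1·4 + ½·-1·4² = -4 cm; v ends -3 cm/s.
4–10 s: v starts -3 cm/s; Δx = -3·6 + ½·-5·6² = -108 cm; v ends -33 cm/s.
10–11 s: v starts -33 cm/s; Δx = -33·1 + ½·-7·1² = -36.5 cm; v ends -40 cm/s.
11–14 s: v starts -40 cm/s; Δx = -40·3 + ½·7·3² = -88.5 cm; v ends -19 cm/s.
x(14) = -10 + Σ Δx = -247 cm.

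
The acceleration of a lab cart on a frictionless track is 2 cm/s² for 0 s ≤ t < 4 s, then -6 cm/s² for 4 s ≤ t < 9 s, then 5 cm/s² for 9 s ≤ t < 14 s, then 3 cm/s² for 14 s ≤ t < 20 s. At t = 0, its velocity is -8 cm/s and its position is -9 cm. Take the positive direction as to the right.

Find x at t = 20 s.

-163.5 cm

On each constant-a segment, Δv = aΔt and Δx = v₀Δt + ½aΔt²; chain segment to segment.
0–4 s: v starts -8 cm/s; Δx = -8·4 + ½·2·4² = -16 cm; v ends 0 cm/s.
4–9 s: v starts 0 cm/s; Δx = 0·5 + ½·-6·5² = -75 cm; v ends -30 cm/s.
9–14 s: v starts -30 cm/s; Δx = -30·5 + ½·5·5² = -87.5 cm; v ends -5 cm/s.
14–20 s: v starts -5 cm/s; Δx = -5·6 + ½·3·6² = 24 cm; v ends 13 cm/s.
x(20) = -9 + Σ Δx = -163.5 cm.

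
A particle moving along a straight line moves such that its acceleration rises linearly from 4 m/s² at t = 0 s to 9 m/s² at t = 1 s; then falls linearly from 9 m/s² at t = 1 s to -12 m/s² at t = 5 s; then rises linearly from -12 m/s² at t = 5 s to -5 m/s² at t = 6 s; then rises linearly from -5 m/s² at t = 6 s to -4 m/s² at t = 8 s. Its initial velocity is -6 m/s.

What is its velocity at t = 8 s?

-23 m/s

Δv equals the area under the a-t graph; then v = v₀ + Δv.
0–1 s: ½(4 + 9)(1) = 6.5 m/s
1–5 s: ½(9 + -12)(4) = -6 m/s
5–6 s: ½(-12 + -5)(1) = -8.5 m/s
6–8 s: ½(-5 + -4)(2) = -9 m/s
Δv = -17 m/s, so v(8) = -6 + (-17) = -23 m/s.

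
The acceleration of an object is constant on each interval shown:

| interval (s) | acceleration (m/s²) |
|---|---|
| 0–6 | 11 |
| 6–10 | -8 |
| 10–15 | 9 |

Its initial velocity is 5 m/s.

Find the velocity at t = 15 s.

Δv equals the area under the a-t graph; then v = v₀ + Δv.
0–6 s: 11 × 6 = 66 m/s
6–10 s: -8 × 4 = -32 m/s
10–15 s: 9 × 5 = 45 m/s
Δv = 79 m/s, so v(15) = 5 + (79) = 84 m/s.

84 m/s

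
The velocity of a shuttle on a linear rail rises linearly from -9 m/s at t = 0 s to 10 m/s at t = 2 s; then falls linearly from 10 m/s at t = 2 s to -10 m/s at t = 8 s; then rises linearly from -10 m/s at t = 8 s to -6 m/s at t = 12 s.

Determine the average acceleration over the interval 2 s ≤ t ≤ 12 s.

Average acceleration = Δv/Δt = (-6 − 10)/(12 − 2) = -1.6 m/s².

-1.6 m/s²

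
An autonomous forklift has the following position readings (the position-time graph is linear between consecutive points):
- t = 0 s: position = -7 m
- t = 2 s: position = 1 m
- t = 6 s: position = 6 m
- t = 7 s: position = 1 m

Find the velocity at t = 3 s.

1.25 m/s

Velocity is the slope of the x-t graph on 2–6 s: (6 − 1)/(6 − 2) = 1.25 m/s.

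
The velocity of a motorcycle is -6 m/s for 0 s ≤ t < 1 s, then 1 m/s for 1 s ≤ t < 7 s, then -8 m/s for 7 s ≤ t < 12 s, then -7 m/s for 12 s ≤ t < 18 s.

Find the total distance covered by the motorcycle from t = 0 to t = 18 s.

Total distance travelled is ∫|v| dt — sum the magnitudes of each area piece.
0–1 s: |-6| × 1 = 6 m
1–7 s: |1| × 6 = 6 m
7–12 s: |-8| × 5 = 40 m
12–18 s: |-7| × 6 = 42 m
Total distance = 94 m

94 m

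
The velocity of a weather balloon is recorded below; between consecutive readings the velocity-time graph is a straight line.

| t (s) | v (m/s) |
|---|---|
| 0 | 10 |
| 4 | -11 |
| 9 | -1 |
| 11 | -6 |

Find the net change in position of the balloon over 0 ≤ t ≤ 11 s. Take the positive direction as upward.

-39 m

Displacement is the signed area under the v-t curve.
0–4 s: ½(10 + -11)(4) = -2 m
4–9 s: ½(-11 + -1)(5) = -30 m
9–11 s: ½(-1 + -6)(2) = -7 m
Net displacement = -39 m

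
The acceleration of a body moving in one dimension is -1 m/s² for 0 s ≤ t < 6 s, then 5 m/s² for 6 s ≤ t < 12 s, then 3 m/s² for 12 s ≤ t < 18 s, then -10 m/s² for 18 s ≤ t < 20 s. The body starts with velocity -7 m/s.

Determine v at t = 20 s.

Δv equals the area under the a-t graph; then v = v₀ + Δv.
0–6 s: -1 × 6 = -6 m/s
6–12 s: 5 × 6 = 30 m/s
12–18 s: 3 × 6 = 18 m/s
18–20 s: -10 × 2 = -20 m/s
Δv = 22 m/s, so v(20) = -7 + (22) = 15 m/s.

15 m/s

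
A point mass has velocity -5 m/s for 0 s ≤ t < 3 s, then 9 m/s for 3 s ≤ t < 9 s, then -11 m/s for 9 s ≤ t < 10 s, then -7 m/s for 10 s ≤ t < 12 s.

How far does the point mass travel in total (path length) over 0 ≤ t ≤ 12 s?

Total distance travelled is ∫|v| dt — sum the magnitudes of each area piece.
0–3 s: |-5| × 3 = 15 m
3–9 s: |9| × 6 = 54 m
9–10 s: |-11| × 1 = 11 m
10–12 s: |-7| × 2 = 14 m
Total distance = 94 m

94 m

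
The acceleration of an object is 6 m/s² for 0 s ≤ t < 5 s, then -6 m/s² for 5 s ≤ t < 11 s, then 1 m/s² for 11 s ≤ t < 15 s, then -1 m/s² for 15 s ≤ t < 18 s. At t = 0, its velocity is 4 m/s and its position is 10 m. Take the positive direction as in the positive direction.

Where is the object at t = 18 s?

On each constant-a segment, Δv = aΔt and Δx = v₀Δt + ½aΔt²; chain segment to segment.
0–5 s: v starts 4 m/s; Δx = 4·5 + ½·6·5² = 95 m; v ends 34 m/s.
5–11 s: v starts 34 m/s; Δx = 34·6 + ½·-6·6² = 96 m; v ends -2 m/s.
11–15 s: v starts -2 m/s; Δx = -2·4 + ½·1·4² = 0 m; v ends 2 m/s.
15–18 s: v starts 2 m/s; Δx = 2·3 + ½·-1·3² = 1.5 m; v ends -1 m/s.
x(18) = 10 + Σ Δx = 202.5 m.

202.5 m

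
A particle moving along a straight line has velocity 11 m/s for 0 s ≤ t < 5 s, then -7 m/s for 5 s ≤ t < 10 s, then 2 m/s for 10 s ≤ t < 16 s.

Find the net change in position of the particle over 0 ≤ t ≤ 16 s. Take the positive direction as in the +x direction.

32 m

Net displacement equals the area under the velocity-time graph (areas below the axis count negative).
0–5 s: 11 × 5 = 55 m
5–10 s: -7 × 5 = -35 m
10–16 s: 2 × 6 = 12 m
Net displacement = 32 m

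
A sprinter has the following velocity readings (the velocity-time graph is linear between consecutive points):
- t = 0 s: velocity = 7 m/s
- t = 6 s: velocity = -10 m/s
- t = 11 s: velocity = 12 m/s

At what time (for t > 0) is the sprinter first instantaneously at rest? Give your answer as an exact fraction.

v changes sign on 0–6 s (from 7 to -10); the graph is linear there, so v = 0 at t = 0 + (-7)·(6 − 0)/(-10 − 7) = 42/17 s.

t = 42/17 s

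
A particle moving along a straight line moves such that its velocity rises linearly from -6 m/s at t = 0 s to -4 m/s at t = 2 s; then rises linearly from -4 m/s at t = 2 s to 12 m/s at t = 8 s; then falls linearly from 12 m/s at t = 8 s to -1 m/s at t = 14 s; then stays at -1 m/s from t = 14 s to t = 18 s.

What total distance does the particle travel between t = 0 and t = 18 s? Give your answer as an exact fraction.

Total distance travelled is ∫|v| dt — sum the magnitudes of each area piece.
0–2 s: |½(-6 + -4)(2)| = 10 m
2–8 s: v = 0 at t = 3.5 s; triangle areas 3 + 27 = 30 m
8–14 s: v = 0 at t = 176/13 s; triangle areas 432/13 + 3/13 = 435/13 m
14–18 s: |-1| × 4 = 4 m
Total distance = 1007/13 m

1007/13 m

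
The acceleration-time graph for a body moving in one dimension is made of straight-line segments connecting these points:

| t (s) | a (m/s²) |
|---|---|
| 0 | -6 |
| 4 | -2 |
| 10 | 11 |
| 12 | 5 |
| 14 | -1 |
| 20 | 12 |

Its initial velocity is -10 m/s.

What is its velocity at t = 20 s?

Δv equals the area under the a-t graph; then v = v₀ + Δv.
0–4 s: ½(-6 + -2)(4) = -16 m/s
4–10 s: ½(-2 + 11)(6) = 27 m/s
10–12 s: ½(11 + 5)(2) = 16 m/s
12–14 s: ½(5 + -1)(2) = 4 m/s
14–20 s: ½(-1 + 12)(6) = 33 m/s
Δv = 64 m/s, so v(20) = -10 + (64) = 54 m/s.

54 m/s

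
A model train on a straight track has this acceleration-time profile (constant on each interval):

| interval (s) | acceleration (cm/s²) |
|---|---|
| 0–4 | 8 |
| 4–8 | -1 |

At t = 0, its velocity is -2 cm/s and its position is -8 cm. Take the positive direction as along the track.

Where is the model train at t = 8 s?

160 cm

On each constant-a segment, Δv = aΔt and Δx = v₀Δt + ½aΔt²; chain segment to segment.
0–4 s: v starts -2 cm/s; Δx = -2·4 + ½·8·4² = 56 cm; v ends 30 cm/s.
4–8 s: v starts 30 cm/s; Δx = 30·4 + ½·-1·4² = 112 cm; v ends 26 cm/s.
x(8) = -8 + Σ Δx = 160 cm.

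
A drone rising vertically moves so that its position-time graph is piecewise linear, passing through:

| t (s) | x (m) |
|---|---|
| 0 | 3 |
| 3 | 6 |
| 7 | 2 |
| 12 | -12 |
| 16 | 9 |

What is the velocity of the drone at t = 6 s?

Velocity is the slope of the x-t graph on 3–7 s: (2 − 6)/(7 − 3) = -1 m/s.

-1 m/s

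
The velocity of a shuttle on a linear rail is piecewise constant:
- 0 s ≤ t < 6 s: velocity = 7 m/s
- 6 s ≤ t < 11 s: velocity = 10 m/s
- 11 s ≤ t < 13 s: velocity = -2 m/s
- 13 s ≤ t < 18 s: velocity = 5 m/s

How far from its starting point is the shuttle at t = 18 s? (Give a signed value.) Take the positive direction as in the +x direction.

113 m

Net displacement equals the area under the velocity-time graph (areas below the axis count negative).
0–6 s: 7 × 6 = 42 m
6–11 s: 10 × 5 = 50 m
11–13 s: -2 × 2 = -4 m
13–18 s: 5 × 5 = 25 m
Net displacement = 113 m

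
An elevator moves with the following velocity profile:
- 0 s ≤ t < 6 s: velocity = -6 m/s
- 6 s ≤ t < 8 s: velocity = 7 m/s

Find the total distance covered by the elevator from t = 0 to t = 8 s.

Total distance travelled is ∫|v| dt — sum the magnitudes of each area piece.
0–6 s: |-6| × 6 = 36 m
6–8 s: |7| × 2 = 14 m
Total distance = 50 m

50 m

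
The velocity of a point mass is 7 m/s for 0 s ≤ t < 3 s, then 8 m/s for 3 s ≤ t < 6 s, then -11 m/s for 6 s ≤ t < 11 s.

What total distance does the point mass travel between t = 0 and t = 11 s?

100 m

Distance (not displacement) is the total path length: add the absolute areas under v-t.
0–3 s: |7| × 3 = 21 m
3–6 s: |8| × 3 = 24 m
6–11 s: |-11| × 5 = 55 m
Total distance = 100 m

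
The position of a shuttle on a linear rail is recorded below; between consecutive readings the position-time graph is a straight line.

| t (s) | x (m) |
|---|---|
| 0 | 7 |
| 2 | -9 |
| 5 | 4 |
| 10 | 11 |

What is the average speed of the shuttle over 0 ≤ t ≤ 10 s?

Average speed = (total path length)/(elapsed time); on a piecewise-linear x-t graph the path length is Σ|Δx|.
0–2 s: |Δx| = |-9 − 7| = 16 m
2–5 s: |Δx| = |4 − -9| = 13 m
5–10 s: |Δx| = |11 − 4| = 7 m
Total path = 36 m; average speed = 36/10 = 3.6 m/s.

3.6 m/s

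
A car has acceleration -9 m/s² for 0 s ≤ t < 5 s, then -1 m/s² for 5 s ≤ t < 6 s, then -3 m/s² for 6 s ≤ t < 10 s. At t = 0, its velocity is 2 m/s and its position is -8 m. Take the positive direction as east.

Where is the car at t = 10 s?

On each constant-a segment, Δv = aΔt and Δx = v₀Δt + ½aΔt²; chain segment to segment.
0–5 s: v starts 2 m/s; Δx = 2·5 + ½·-9·5² = -102.5 m; v ends -43 m/s.
5–6 s: v starts -43 m/s; Δx = -43·1 + ½·-1·1² = -43.5 m; v ends -44 m/s.
6–10 s: v starts -44 m/s; Δx = -44·4 + ½·-3·4² = -200 m; v ends -56 m/s.
x(10) = -8 + Σ Δx = -354 m.

-354 m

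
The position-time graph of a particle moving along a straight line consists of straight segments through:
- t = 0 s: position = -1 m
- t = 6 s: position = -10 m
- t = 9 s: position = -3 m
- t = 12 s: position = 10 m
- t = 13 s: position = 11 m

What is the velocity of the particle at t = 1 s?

-1.5 m/s

Velocity is the slope of the x-t graph on 0–6 s: (-10 − -1)/(6 − 0) = -1.5 m/s.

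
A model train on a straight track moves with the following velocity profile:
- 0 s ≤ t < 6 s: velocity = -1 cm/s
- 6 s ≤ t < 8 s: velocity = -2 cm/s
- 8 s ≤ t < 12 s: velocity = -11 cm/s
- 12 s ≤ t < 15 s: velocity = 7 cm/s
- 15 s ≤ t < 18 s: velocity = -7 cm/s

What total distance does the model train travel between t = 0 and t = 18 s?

Total distance travelled is ∫|v| dt — sum the magnitudes of each area piece.
0–6 s: |-1| × 6 = 6 cm
6–8 s: |-2| × 2 = 4 cm
8–12 s: |-11| × 4 = 44 cm
12–15 s: |7| × 3 = 21 cm
15–18 s: |-7| × 3 = 21 cm
Total distance = 96 cm

96 cm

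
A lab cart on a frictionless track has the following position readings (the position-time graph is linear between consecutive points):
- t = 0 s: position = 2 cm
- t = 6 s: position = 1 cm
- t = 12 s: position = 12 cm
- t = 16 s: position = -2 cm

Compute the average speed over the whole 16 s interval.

1.625 cm/s

Average speed = (total path length)/(elapsed time); on a piecewise-linear x-t graph the path length is Σ|Δx|.
0–6 s: |Δx| = |1 − 2| = 1 cm
6–12 s: |Δx| = |12 − 1| = 11 cm
12–16 s: |Δx| = |-2 − 12| = 14 cm
Total path = 26 cm; average speed = 26/16 = 1.625 cm/s.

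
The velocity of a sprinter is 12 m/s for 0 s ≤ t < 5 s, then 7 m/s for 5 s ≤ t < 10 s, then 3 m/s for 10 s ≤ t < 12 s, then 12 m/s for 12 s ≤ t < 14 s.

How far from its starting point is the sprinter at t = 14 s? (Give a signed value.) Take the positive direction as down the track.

125 m

Net displacement equals the area under the velocity-time graph (areas below the axis count negative).
0–5 s: 12 × 5 = 60 m
5–10 s: 7 × 5 = 35 m
10–12 s: 3 × 2 = 6 m
12–14 s: 12 × 2 = 24 m
Net displacement = 125 m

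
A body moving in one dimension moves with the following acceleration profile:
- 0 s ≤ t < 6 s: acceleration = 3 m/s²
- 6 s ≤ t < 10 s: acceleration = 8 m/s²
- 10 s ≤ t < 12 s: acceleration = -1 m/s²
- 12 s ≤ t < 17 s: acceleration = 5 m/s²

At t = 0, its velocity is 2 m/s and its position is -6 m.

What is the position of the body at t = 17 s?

618.5 m

On each constant-a segment, Δv = aΔt and Δx = v₀Δt + ½aΔt²; chain segment to segment.
0–6 s: v starts 2 m/s; Δx = 2·6 + ½·3·6² = 66 m; v ends 20 m/s.
6–10 s: v starts 20 m/s; Δx = 20·4 + ½·8·4² = 144 m; v ends 52 m/s.
10–12 s: v starts 52 m/s; Δx = 52·2 + ½·-1·2² = 102 m; v ends 50 m/s.
12–17 s: v starts 50 m/s; Δx = 50·5 + ½·5·5² = 312.5 m; v ends 75 m/s.
x(17) = -6 + Σ Δx = 618.5 m.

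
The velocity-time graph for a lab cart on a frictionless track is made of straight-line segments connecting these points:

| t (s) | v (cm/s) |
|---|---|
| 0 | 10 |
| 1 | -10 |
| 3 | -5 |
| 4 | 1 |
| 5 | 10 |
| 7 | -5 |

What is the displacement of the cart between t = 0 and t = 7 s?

-6.5 cm

Net displacement equals the area under the velocity-time graph (areas below the axis count negative).
0–1 s: ½(10 + -10)(1) = 0 cm
1–3 s: ½(-10 + -5)(2) = -15 cm
3–4 s: ½(-5 + 1)(1) = -2 cm
4–5 s: ½(1 + 10)(1) = 5.5 cm
5–7 s: ½(10 + -5)(2) = 5 cm
Net displacement = -6.5 cm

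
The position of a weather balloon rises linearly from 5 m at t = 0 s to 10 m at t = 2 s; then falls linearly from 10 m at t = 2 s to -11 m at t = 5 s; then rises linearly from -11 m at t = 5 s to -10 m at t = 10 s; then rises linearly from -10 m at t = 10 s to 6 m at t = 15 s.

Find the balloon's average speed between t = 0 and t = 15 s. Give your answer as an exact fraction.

Average speed = (total path length)/(elapsed time); on a piecewise-linear x-t graph the path length is Σ|Δx|.
0–2 s: |Δx| = |10 − 5| = 5 m
2–5 s: |Δx| = |-11 − 10| = 21 m
5–10 s: |Δx| = |-10 − -11| = 1 m
10–15 s: |Δx| = |6 − -10| = 16 m
Total path = 43 m; average speed = 43/15 = 43/15 m/s.

43/15 m/s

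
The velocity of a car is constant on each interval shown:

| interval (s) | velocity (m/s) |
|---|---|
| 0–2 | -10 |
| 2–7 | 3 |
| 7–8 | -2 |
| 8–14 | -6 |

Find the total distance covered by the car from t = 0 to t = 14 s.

73 m

Total distance travelled is ∫|v| dt — sum the magnitudes of each area piece.
0–2 s: |-10| × 2 = 20 m
2–7 s: |3| × 5 = 15 m
7–8 s: |-2| × 1 = 2 m
8–14 s: |-6| × 6 = 36 m
Total distance = 73 m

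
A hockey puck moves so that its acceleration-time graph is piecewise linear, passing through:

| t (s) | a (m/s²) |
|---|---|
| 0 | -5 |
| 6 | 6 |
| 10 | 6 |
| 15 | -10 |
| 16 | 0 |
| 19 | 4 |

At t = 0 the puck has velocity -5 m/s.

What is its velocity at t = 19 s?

Δv equals the area under the a-t graph; then v = v₀ + Δv.
0–6 s: ½(-5 + 6)(6) = 3 m/s
6–10 s: 6 × 4 = 24 m/s
10–15 s: ½(6 + -10)(5) = -10 m/s
15–16 s: ½(-10 + 0)(1) = -5 m/s
16–19 s: ½(0 + 4)(3) = 6 m/s
Δv = 18 m/s, so v(19) = -5 + (18) = 13 m/s.

13 m/s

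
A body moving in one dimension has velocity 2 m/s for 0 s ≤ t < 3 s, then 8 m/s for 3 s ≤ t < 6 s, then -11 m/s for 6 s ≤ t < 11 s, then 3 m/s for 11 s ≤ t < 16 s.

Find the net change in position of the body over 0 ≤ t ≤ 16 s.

Displacement is the signed area under the v-t curve.
0–3 s: 2 × 3 = 6 m
3–6 s: 8 × 3 = 24 m
6–11 s: -11 × 5 = -55 m
11–16 s: 3 × 5 = 15 m
Net displacement = -10 m

-10 m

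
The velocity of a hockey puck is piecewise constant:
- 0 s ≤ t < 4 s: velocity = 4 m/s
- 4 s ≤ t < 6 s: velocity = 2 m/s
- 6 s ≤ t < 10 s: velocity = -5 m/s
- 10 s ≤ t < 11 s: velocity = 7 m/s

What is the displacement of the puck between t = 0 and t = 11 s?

Net displacement equals the area under the velocity-time graph (areas below the axis count negative).
0–4 s: 4 × 4 = 16 m
4–6 s: 2 × 2 = 4 m
6–10 s: -5 × 4 = -20 m
10–11 s: 7 × 1 = 7 m
Net displacement = 7 m

7 m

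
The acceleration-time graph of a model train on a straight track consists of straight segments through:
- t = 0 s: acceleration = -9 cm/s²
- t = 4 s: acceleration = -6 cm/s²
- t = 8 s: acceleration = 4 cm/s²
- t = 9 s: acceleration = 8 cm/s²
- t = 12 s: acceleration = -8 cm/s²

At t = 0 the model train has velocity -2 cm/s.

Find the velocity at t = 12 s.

Δv equals the area under the a-t graph; then v = v₀ + Δv.
0–4 s: ½(-9 + -6)(4) = -30 cm/s
4–8 s: ½(-6 + 4)(4) = -4 cm/s
8–9 s: ½(4 + 8)(1) = 6 cm/s
9–12 s: ½(8 + -8)(3) = 0 cm/s
Δv = -28 cm/s, so v(12) = -2 + (-28) = -30 cm/s.

-30 cm/s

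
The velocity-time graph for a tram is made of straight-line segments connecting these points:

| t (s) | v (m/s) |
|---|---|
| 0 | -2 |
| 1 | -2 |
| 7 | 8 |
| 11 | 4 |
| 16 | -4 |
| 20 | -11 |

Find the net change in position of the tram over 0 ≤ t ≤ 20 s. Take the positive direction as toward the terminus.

Displacement is the signed area under the v-t curve.
0–1 s: -2 × 1 = -2 m
1–7 s: ½(-2 + 8)(6) = 18 m
7–11 s: ½(8 + 4)(4) = 24 m
11–16 s: ½(4 + -4)(5) = 0 m
16–20 s: ½(-4 + -11)(4) = -30 m
Net displacement = 10 m

10 m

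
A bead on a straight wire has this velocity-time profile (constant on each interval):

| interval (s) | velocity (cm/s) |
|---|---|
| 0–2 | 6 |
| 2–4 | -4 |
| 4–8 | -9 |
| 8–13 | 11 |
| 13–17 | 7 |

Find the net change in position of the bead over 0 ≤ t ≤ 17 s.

Net displacement equals the area under the velocity-time graph (areas below the axis count negative).
0–2 s: 6 × 2 = 12 cm
2–4 s: -4 × 2 = -8 cm
4–8 s: -9 × 4 = -36 cm
8–13 s: 11 × 5 = 55 cm
13–17 s: 7 × 4 = 28 cm
Net displacement = 51 cm

51 cm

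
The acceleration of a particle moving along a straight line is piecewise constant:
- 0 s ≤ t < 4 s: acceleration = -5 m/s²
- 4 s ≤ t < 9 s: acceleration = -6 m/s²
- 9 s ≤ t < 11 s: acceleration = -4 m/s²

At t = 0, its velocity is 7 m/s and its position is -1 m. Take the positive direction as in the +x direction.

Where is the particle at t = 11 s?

On each constant-a segment, Δv = aΔt and Δx = v₀Δt + ½aΔt²; chain segment to segment.
0–4 s: v starts 7 m/s; Δx = 7·4 + ½·-5·4² = -12 m; v ends -13 m/s.
4–9 s: v starts -13 m/s; Δx = -13·5 + ½·-6·5² = -140 m; v ends -43 m/s.
9–11 s: v starts -43 m/s; Δx = -43·2 + ½·-4·2² = -94 m; v ends -51 m/s.
x(11) = -1 + Σ Δx = -247 m.

-247 m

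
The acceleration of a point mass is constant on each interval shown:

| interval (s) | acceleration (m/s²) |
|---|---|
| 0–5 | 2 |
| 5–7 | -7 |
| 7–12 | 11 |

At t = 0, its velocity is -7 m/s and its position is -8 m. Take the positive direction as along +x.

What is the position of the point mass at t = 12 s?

On each constant-a segment, Δv = aΔt and Δx = v₀Δt + ½aΔt²; chain segment to segment.
0–5 s: v starts -7 m/s; Δx = -7·5 + ½·2·5² = -10 m; v ends 3 m/s.
5–7 s: v starts 3 m/s; Δx = 3·2 + ½·-7·2² = -8 m; v ends -11 m/s.
7–12 s: v starts -11 m/s; Δx = -11·5 + ½·11·5² = 82.5 m; v ends 44 m/s.
x(12) = -8 + Σ Δx = 56.5 m.

56.5 m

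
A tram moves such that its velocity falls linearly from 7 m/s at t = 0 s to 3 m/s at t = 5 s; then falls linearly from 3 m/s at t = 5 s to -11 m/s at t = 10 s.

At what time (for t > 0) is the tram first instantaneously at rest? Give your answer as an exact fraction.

v changes sign on 5–10 s (from 3 to -11); the graph is linear there, so v = 0 at t = 5 + (-3)·(10 − 5)/(-11 − 3) = 85/14 s.

t = 85/14 s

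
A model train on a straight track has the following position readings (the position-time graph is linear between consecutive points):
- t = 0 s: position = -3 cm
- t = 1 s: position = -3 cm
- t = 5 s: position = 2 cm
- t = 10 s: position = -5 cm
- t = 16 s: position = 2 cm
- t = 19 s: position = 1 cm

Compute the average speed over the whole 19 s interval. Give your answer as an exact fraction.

Average speed = (total path length)/(elapsed time); on a piecewise-linear x-t graph the path length is Σ|Δx|.
0–1 s: |Δx| = |-3 − -3| = 0 cm
1–5 s: |Δx| = |2 − -3| = 5 cm
5–10 s: |Δx| = |-5 − 2| = 7 cm
10–16 s: |Δx| = |2 − -5| = 7 cm
16–19 s: |Δx| = |1 − 2| = 1 cm
Total path = 20 cm; average speed = 20/19 = 20/19 cm/s.

20/19 cm/s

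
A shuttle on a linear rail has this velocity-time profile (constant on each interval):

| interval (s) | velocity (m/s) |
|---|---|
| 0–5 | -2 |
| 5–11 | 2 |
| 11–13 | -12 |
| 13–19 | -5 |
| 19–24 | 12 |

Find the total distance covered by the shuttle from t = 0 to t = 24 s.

Distance (not displacement) is the total path length: add the absolute areas under v-t.
0–5 s: |-2| × 5 = 10 m
5–11 s: |2| × 6 = 12 m
11–13 s: |-12| × 2 = 24 m
13–19 s: |-5| × 6 = 30 m
19–24 s: |12| × 5 = 60 m
Total distance = 136 m

136 m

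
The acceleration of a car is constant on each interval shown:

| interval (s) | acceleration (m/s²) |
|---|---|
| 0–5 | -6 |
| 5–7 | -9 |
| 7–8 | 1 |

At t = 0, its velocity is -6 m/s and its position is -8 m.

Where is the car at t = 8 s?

-256.5 m

On each constant-a segment, Δv = aΔt and Δx = v₀Δt + ½aΔt²; chain segment to segment.
0–5 s: v starts -6 m/s; Δx = -6·5 + ½·-6·5² = -105 m; v ends -36 m/s.
5–7 s: v starts -36 m/s; Δx = -36·2 + ½·-9·2² = -90 m; v ends -54 m/s.
7–8 s: v starts -54 m/s; Δx = -54·1 + ½·1·1² = -53.5 m; v ends -53 m/s.
x(8) = -8 + Σ Δx = -256.5 m.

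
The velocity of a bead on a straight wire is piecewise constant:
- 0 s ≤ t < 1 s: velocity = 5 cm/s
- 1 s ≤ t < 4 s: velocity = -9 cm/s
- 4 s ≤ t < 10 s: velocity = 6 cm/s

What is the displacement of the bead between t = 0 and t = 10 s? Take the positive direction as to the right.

14 cm

Displacement is the signed area under the v-t curve.
0–1 s: 5 × 1 = 5 cm
1–4 s: -9 × 3 = -27 cm
4–10 s: 6 × 6 = 36 cm
Net displacement = 14 cm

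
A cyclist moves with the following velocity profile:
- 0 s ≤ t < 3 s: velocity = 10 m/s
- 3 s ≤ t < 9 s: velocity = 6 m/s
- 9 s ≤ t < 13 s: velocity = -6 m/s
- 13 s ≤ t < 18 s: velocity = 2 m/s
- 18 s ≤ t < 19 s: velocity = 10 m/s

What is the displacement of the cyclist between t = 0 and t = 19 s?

62 m

Net displacement equals the area under the velocity-time graph (areas below the axis count negative).
0–3 s: 10 × 3 = 30 m
3–9 s: 6 × 6 = 36 m
9–13 s: -6 × 4 = -24 m
13–18 s: 2 × 5 = 10 m
18–19 s: 10 × 1 = 10 m
Net displacement = 62 m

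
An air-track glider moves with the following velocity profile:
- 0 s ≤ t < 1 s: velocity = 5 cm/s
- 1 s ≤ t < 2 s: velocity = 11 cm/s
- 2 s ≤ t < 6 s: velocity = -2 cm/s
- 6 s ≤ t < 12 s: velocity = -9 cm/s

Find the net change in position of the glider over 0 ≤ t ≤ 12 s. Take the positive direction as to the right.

Displacement is the signed area under the v-t curve.
0–1 s: 5 × 1 = 5 cm
1–2 s: 11 × 1 = 11 cm
2–6 s: -2 × 4 = -8 cm
6–12 s: -9 × 6 = -54 cm
Net displacement = -46 cm

-46 cm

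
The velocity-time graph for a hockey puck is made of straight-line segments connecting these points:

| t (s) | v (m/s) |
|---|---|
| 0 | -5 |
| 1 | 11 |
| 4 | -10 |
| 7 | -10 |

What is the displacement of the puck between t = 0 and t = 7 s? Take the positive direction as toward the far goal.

-25.5 m

Displacement is the signed area under the v-t curve.
0–1 s: ½(-5 + 11)(1) = 3 m
1–4 s: ½(11 + -10)(3) = 1.5 m
4–7 s: -10 × 3 = -30 m
Net displacement = -25.5 m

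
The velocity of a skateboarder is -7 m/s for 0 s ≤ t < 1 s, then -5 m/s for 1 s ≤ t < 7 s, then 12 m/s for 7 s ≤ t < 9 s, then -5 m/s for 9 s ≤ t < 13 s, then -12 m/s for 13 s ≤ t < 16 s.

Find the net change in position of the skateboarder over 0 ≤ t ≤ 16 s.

-69 m

Displacement is the signed area under the v-t curve.
0–1 s: -7 × 1 = -7 m
1–7 s: -5 × 6 = -30 m
7–9 s: 12 × 2 = 24 m
9–13 s: -5 × 4 = -20 m
13–16 s: -12 × 3 = -36 m
Net displacement = -69 m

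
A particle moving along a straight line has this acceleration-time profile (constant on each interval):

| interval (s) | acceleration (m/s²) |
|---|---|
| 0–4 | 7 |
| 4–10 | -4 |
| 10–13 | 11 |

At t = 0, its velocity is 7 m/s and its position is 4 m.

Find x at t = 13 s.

308.5 m

On each constant-a segment, Δv = aΔt and Δx = v₀Δt + ½aΔt²; chain segment to segment.
0–4 s: v starts 7 m/s; Δx = 7·4 + ½·7·4² = 84 m; v ends 35 m/s.
4–10 s: v starts 35 m/s; Δx = 35·6 + ½·-4·6² = 138 m; v ends 11 m/s.
10–13 s: v starts 11 m/s; Δx = 11·3 + ½·11·3² = 82.5 m; v ends 44 m/s.
x(13) = 4 + Σ Δx = 308.5 m.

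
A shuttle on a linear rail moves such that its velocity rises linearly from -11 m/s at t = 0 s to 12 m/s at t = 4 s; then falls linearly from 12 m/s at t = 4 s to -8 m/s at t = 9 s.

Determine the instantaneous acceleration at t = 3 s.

5.75 m/s²

Acceleration is the slope of the v-t graph on 0–4 s: (12 − -11)/(4 − 0) = 5.75 m/s².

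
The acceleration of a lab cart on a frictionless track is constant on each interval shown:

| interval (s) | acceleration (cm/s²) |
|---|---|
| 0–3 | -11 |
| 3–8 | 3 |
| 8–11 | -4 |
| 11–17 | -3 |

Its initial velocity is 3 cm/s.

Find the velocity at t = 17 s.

-45 cm/s

Δv equals the area under the a-t graph; then v = v₀ + Δv.
0–3 s: -11 × 3 = -33 cm/s
3–8 s: 3 × 5 = 15 cm/s
8–11 s: -4 × 3 = -12 cm/s
11–17 s: -3 × 6 = -18 cm/s
Δv = -48 cm/s, so v(17) = 3 + (-48) = -45 cm/s.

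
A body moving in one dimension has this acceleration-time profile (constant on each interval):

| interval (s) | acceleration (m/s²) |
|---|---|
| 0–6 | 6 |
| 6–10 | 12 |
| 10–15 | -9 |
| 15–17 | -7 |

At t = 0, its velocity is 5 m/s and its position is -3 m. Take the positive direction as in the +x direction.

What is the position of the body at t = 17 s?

On each constant-a segment, Δv = aΔt and Δx = v₀Δt + ½aΔt²; chain segment to segment.
0–6 s: v starts 5 m/s; Δx = 5·6 + ½·6·6² = 138 m; v ends 41 m/s.
6–10 s: v starts 41 m/s; Δx = 41·4 + ½·12·4² = 260 m; v ends 89 m/s.
10–15 s: v starts 89 m/s; Δx = 89·5 + ½·-9·5² = 332.5 m; v ends 44 m/s.
15–17 s: v starts 44 m/s; Δx = 44·2 + ½·-7·2² = 74 m; v ends 30 m/s.
x(17) = -3 + Σ Δx = 801.5 m.

801.5 m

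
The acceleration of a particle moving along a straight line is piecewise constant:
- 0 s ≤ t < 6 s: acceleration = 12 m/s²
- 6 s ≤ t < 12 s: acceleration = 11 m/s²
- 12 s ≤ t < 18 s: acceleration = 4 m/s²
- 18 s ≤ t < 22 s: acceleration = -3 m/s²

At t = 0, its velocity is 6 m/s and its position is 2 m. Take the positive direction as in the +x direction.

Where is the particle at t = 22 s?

2504 m

On each constant-a segment, Δv = aΔt and Δx = v₀Δt + ½aΔt²; chain segment to segment.
0–6 s: v starts 6 m/s; Δx = 6·6 + ½·12·6² = 252 m; v ends 78 m/s.
6–12 s: v starts 78 m/s; Δx = 78·6 + ½·11·6² = 666 m; v ends 144 m/s.
12–18 s: v starts 144 m/s; Δx = 144·6 + ½·4·6² = 936 m; v ends 168 m/s.
18–22 s: v starts 168 m/s; Δx = 168·4 + ½·-3·4² = 648 m; v ends 156 m/s.
x(22) = 2 + Σ Δx = 2504 m.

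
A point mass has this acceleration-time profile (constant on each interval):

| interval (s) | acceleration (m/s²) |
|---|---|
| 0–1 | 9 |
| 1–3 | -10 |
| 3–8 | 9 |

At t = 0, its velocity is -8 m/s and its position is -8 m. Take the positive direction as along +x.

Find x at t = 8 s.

On each constant-a segment, Δv = aΔt and Δx = v₀Δt + ½aΔt²; chain segment to segment.
0–1 s: v starts -8 m/s; Δx = -8·1 + ½·9·1² = -3.5 m; v ends 1 m/s.
1–3 s: v starts 1 m/s; Δx = 1·2 + ½·-10·2² = -18 m; v ends -19 m/s.
3–8 s: v starts -19 m/s; Δx = -19·5 + ½·9·5² = 17.5 m; v ends 26 m/s.
x(8) = -8 + Σ Δx = -12 m.

-12 m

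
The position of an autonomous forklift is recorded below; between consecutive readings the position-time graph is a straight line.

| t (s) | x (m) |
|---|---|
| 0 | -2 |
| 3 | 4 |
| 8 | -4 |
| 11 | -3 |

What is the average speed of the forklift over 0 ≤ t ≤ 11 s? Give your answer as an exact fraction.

Average speed = (total path length)/(elapsed time); on a piecewise-linear x-t graph the path length is Σ|Δx|.
0–3 s: |Δx| = |4 − -2| = 6 m
3–8 s: |Δx| = |-4 − 4| = 8 m
8–11 s: |Δx| = |-3 − -4| = 1 m
Total path = 15 m; average speed = 15/11 = 15/11 m/s.

15/11 m/s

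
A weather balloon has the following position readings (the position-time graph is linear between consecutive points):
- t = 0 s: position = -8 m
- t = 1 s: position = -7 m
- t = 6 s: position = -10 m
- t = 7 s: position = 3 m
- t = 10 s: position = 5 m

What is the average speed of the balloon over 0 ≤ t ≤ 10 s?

1.9 m/s

Average speed = (total path length)/(elapsed time); on a piecewise-linear x-t graph the path length is Σ|Δx|.
0–1 s: |Δx| = |-7 − -8| = 1 m
1–6 s: |Δx| = |-10 − -7| = 3 m
6–7 s: |Δx| = |3 − -10| = 13 m
7–10 s: |Δx| = |5 − 3| = 2 m
Total path = 19 m; average speed = 19/10 = 1.9 m/s.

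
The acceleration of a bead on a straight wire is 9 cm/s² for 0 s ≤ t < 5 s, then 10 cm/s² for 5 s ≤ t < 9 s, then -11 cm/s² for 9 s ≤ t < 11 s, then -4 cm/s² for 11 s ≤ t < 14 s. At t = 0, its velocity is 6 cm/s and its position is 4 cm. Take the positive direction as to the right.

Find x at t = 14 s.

779.5 cm

On each constant-a segment, Δv = aΔt and Δx = v₀Δt + ½aΔt²; chain segment to segment.
0–5 s: v starts 6 cm/s; Δx = 6·5 + ½·9·5² = 142.5 cm; v ends 51 cm/s.
5–9 s: v starts 51 cm/s; Δx = 51·4 + ½·10·4² = 284 cm; v ends 91 cm/s.
9–11 s: v starts 91 cm/s; Δx = 91·2 + ½·-11·2² = 160 cm; v ends 69 cm/s.
11–14 s: v starts 69 cm/s; Δx = 69·3 + ½·-4·3² = 189 cm; v ends 57 cm/s.
x(14) = 4 + Σ Δx = 779.5 cm.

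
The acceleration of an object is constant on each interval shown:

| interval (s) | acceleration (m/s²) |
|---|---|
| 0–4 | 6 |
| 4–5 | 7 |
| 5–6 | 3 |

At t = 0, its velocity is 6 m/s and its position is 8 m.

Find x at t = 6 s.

152 m

On each constant-a segment, Δv = aΔt and Δx = v₀Δt + ½aΔt²; chain segment to segment.
0–4 s: v starts 6 m/s; Δx = 6·4 + ½·6·4² = 72 m; v ends 30 m/s.
4–5 s: v starts 30 m/s; Δx = 30·1 + ½·7·1² = 33.5 m; v ends 37 m/s.
5–6 s: v starts 37 m/s; Δx = 37·1 + ½·3·1² = 38.5 m; v ends 40 m/s.
x(6) = 8 + Σ Δx = 152 m.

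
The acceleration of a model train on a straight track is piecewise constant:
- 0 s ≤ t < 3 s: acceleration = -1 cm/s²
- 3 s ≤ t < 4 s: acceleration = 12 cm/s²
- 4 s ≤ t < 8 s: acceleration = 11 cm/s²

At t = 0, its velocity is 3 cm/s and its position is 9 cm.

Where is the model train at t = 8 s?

155.5 cm

On each constant-a segment, Δv = aΔt and Δx = v₀Δt + ½aΔt²; chain segment to segment.
0–3 s: v starts 3 cm/s; Δx = 3·3 + ½·-1·3² = 4.5 cm; v ends 0 cm/s.
3–4 s: v starts 0 cm/s; Δx = 0·1 + ½·12·1² = 6 cm; v ends 12 cm/s.
4–8 s: v starts 12 cm/s; Δx = 12·4 + ½·11·4² = 136 cm; v ends 56 cm/s.
x(8) = 9 + Σ Δx = 155.5 cm.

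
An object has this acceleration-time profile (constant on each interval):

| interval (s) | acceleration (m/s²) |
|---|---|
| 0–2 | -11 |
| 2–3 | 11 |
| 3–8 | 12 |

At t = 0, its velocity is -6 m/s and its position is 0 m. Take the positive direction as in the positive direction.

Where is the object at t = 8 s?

On each constant-a segment, Δv = aΔt and Δx = v₀Δt + ½aΔt²; chain segment to segment.
0–2 s: v starts -6 m/s; Δx = -6·2 + ½·-11·2² = -34 m; v ends -28 m/s.
2–3 s: v starts -28 m/s; Δx = -28·1 + ½·11·1² = -22.5 m; v ends -17 m/s.
3–8 s: v starts -17 m/s; Δx = -17·5 + ½·12·5² = 65 m; v ends 43 m/s.
x(8) = 0 + Σ Δx = 8.5 m.

8.5 m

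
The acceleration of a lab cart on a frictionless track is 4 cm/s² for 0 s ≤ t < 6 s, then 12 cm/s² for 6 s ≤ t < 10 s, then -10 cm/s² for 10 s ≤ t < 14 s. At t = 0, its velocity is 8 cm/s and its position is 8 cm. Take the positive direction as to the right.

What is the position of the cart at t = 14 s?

592 cm

On each constant-a segment, Δv = aΔt and Δx = v₀Δt + ½aΔt²; chain segment to segment.
0–6 s: v starts 8 cm/s; Δx = 8·6 + ½·4·6² = 120 cm; v ends 32 cm/s.
6–10 s: v starts 32 cm/s; Δx = 32·4 + ½·12·4² = 224 cm; v ends 80 cm/s.
10–14 s: v starts 80 cm/s; Δx = 80·4 + ½·-10·4² = 240 cm; v ends 40 cm/s.
x(14) = 8 + Σ Δx = 592 cm.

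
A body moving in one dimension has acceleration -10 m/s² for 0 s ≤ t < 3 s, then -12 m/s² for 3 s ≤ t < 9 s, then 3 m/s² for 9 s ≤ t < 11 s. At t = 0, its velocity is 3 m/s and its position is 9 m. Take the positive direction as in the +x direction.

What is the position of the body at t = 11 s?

On each constant-a segment, Δv = aΔt and Δx = v₀Δt + ½aΔt²; chain segment to segment.
0–3 s: v starts 3 m/s; Δx = 3·3 + ½·-10·3² = -36 m; v ends -27 m/s.
3–9 s: v starts -27 m/s; Δx = -27·6 + ½·-12·6² = -378 m; v ends -99 m/s.
9–11 s: v starts -99 m/s; Δx = -99·2 + ½·3·2² = -192 m; v ends -93 m/s.
x(11) = 9 + Σ Δx = -597 m.

-597 m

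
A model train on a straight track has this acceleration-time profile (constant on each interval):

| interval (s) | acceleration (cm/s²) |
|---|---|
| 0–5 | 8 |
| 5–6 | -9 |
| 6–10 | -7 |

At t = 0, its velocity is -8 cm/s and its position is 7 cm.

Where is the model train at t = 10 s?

On each constant-a segment, Δv = aΔt and Δx = v₀Δt + ½aΔt²; chain segment to segment.
0–5 s: v starts -8 cm/s; Δx = -8·5 + ½·8·5² = 60 cm; v ends 32 cm/s.
5–6 s: v starts 32 cm/s; Δx = 32·1 + ½·-9·1² = 27.5 cm; v ends 23 cm/s.
6–10 s: v starts 23 cm/s; Δx = 23·4 + ½·-7·4² = 36 cm; v ends -5 cm/s.
x(10) = 7 + Σ Δx = 130.5 cm.

130.5 cm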